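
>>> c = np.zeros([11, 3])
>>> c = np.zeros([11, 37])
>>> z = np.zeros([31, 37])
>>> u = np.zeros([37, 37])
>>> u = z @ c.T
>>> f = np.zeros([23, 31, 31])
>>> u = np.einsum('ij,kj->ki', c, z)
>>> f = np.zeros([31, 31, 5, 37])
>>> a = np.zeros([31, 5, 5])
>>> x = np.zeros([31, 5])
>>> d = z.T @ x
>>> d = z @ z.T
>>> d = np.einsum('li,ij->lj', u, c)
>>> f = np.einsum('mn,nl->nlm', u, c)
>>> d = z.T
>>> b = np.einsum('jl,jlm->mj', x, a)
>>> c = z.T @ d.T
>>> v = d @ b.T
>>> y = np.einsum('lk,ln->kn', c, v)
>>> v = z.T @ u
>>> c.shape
(37, 37)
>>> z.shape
(31, 37)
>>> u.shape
(31, 11)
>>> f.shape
(11, 37, 31)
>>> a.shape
(31, 5, 5)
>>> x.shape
(31, 5)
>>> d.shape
(37, 31)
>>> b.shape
(5, 31)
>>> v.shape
(37, 11)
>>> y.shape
(37, 5)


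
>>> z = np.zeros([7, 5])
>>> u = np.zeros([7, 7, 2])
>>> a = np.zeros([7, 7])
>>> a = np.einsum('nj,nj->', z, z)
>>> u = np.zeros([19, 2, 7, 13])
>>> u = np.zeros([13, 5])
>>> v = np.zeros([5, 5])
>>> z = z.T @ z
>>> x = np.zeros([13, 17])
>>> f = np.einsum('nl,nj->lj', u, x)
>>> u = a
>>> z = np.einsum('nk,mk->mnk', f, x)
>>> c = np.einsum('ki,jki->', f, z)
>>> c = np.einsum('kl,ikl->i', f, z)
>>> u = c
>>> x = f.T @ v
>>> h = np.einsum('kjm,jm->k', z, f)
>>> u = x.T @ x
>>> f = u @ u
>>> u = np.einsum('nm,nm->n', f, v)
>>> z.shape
(13, 5, 17)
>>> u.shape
(5,)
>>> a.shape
()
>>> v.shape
(5, 5)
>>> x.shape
(17, 5)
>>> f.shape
(5, 5)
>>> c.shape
(13,)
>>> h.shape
(13,)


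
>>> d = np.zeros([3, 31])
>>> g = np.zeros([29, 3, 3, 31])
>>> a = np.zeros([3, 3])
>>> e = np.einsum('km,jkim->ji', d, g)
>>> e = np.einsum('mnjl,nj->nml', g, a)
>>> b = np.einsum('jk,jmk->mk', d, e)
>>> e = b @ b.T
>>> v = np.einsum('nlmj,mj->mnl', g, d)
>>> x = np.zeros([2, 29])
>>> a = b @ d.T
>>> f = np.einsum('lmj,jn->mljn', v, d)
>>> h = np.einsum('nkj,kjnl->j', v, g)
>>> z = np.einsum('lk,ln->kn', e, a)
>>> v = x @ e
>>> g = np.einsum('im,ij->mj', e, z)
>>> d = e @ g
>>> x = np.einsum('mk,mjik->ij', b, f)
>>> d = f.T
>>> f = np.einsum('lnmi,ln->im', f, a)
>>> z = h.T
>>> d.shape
(31, 3, 3, 29)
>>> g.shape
(29, 3)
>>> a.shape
(29, 3)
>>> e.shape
(29, 29)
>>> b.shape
(29, 31)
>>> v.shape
(2, 29)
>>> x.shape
(3, 3)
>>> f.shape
(31, 3)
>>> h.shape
(3,)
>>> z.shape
(3,)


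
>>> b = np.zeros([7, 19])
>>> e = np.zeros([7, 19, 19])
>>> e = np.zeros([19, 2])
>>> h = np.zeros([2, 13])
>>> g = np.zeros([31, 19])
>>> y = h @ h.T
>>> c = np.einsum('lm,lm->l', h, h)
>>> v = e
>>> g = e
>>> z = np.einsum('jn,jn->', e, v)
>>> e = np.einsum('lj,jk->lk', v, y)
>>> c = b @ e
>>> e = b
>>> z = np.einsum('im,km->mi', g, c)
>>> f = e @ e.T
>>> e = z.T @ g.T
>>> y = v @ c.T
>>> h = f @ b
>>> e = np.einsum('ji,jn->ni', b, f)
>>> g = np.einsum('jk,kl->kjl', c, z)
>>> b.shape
(7, 19)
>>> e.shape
(7, 19)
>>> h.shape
(7, 19)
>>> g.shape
(2, 7, 19)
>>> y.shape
(19, 7)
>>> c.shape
(7, 2)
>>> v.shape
(19, 2)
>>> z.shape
(2, 19)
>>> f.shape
(7, 7)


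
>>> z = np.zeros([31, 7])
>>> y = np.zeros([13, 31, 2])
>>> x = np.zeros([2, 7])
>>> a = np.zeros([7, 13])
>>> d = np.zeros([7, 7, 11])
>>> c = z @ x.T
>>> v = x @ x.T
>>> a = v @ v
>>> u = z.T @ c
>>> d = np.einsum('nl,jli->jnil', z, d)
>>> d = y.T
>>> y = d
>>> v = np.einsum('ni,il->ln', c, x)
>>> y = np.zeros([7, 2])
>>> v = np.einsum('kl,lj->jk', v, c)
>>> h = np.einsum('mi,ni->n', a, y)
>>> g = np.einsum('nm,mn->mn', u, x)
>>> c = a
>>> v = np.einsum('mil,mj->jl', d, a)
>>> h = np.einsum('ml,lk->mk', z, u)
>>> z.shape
(31, 7)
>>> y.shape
(7, 2)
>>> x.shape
(2, 7)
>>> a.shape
(2, 2)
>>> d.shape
(2, 31, 13)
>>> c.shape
(2, 2)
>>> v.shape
(2, 13)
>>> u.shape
(7, 2)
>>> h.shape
(31, 2)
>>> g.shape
(2, 7)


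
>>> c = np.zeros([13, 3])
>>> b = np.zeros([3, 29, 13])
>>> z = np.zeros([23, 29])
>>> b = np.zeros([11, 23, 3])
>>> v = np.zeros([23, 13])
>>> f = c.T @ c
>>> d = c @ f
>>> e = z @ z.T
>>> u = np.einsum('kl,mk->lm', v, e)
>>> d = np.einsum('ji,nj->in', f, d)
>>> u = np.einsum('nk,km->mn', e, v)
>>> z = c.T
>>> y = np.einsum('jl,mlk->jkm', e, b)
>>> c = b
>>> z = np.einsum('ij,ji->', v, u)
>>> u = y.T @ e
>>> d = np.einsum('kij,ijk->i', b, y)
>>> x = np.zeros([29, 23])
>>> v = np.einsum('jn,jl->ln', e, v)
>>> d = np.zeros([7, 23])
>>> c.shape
(11, 23, 3)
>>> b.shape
(11, 23, 3)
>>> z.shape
()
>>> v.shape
(13, 23)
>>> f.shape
(3, 3)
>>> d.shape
(7, 23)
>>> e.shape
(23, 23)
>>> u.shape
(11, 3, 23)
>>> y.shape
(23, 3, 11)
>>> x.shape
(29, 23)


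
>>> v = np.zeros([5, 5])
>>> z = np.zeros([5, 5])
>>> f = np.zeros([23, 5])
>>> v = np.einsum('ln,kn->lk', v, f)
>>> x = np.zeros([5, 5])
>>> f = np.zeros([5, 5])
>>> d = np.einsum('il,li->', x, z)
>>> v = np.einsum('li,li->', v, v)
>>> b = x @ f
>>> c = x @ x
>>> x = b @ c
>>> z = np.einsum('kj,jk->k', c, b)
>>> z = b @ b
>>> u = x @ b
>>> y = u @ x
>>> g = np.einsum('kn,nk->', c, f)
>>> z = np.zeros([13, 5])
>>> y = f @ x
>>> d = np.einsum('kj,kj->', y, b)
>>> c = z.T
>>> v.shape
()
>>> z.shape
(13, 5)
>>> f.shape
(5, 5)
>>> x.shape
(5, 5)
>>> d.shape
()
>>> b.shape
(5, 5)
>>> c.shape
(5, 13)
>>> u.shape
(5, 5)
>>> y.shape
(5, 5)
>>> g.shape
()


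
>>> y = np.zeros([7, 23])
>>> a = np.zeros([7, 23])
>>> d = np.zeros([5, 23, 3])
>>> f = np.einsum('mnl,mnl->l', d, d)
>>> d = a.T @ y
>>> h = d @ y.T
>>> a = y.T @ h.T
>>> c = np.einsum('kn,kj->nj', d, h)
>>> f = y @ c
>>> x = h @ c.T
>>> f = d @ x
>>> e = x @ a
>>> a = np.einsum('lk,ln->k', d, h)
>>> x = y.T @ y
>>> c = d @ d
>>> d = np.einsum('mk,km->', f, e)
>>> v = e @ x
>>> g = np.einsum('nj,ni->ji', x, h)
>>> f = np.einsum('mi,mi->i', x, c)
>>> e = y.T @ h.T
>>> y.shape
(7, 23)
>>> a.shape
(23,)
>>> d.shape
()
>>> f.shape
(23,)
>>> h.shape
(23, 7)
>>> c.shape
(23, 23)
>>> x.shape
(23, 23)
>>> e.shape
(23, 23)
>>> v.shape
(23, 23)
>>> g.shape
(23, 7)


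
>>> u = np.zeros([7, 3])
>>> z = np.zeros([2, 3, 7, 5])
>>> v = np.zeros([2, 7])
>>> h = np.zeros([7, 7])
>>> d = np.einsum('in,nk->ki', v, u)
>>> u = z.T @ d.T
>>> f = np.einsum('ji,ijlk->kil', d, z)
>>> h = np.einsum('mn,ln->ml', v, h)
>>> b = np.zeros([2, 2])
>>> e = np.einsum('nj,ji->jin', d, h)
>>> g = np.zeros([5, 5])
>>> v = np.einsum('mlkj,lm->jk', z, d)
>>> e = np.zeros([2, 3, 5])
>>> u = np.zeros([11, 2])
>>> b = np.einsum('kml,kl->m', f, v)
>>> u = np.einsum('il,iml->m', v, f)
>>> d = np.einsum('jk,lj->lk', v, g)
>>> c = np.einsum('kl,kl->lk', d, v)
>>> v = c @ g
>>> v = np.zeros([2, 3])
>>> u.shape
(2,)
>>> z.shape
(2, 3, 7, 5)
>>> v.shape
(2, 3)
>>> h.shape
(2, 7)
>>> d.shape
(5, 7)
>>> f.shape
(5, 2, 7)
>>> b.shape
(2,)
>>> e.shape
(2, 3, 5)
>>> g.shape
(5, 5)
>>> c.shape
(7, 5)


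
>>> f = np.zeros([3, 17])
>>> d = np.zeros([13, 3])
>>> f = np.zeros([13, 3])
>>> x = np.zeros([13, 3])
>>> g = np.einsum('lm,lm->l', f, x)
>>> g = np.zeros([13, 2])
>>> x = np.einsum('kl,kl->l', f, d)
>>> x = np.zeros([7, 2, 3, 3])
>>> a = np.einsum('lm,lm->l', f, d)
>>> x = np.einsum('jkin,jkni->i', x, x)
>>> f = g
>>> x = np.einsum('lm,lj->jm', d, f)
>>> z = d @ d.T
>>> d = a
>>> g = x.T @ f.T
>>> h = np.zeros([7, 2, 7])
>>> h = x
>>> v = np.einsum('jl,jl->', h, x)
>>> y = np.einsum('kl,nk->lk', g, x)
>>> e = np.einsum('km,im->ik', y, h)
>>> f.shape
(13, 2)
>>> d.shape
(13,)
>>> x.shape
(2, 3)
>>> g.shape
(3, 13)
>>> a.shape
(13,)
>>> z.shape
(13, 13)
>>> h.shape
(2, 3)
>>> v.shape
()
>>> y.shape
(13, 3)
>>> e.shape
(2, 13)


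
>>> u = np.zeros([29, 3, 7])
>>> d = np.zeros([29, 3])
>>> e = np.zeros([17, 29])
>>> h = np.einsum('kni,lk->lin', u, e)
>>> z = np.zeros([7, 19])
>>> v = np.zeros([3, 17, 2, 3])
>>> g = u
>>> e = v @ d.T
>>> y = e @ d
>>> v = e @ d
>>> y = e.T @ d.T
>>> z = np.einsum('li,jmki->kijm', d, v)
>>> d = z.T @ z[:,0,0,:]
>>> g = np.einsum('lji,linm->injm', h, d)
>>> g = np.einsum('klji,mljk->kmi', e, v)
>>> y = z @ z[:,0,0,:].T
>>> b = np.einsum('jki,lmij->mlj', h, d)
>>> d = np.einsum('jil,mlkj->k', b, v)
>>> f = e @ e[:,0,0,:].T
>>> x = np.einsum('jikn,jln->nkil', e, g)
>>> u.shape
(29, 3, 7)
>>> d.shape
(2,)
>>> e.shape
(3, 17, 2, 29)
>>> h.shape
(17, 7, 3)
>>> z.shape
(2, 3, 3, 17)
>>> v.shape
(3, 17, 2, 3)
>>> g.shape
(3, 3, 29)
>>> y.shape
(2, 3, 3, 2)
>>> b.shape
(3, 17, 17)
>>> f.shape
(3, 17, 2, 3)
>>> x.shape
(29, 2, 17, 3)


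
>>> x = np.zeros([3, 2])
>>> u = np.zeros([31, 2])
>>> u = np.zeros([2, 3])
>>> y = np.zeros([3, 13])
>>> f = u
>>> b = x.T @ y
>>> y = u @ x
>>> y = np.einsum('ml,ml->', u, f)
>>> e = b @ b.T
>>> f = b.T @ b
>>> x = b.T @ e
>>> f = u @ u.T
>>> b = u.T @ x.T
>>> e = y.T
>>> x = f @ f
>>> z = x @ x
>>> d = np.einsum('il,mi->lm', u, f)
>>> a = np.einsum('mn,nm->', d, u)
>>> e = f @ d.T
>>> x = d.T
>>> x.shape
(2, 3)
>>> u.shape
(2, 3)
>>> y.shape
()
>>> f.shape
(2, 2)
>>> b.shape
(3, 13)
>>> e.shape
(2, 3)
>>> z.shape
(2, 2)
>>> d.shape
(3, 2)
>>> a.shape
()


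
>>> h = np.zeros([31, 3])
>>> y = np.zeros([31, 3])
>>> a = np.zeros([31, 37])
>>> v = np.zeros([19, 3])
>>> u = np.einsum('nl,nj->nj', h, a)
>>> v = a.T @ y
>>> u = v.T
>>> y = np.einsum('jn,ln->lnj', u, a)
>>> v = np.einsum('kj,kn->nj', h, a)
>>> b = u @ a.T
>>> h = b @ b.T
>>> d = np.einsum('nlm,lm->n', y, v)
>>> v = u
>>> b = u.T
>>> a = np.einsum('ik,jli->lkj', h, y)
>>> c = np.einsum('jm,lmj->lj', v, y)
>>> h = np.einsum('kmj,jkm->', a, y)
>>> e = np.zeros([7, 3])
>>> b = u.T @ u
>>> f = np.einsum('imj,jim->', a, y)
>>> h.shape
()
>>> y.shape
(31, 37, 3)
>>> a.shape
(37, 3, 31)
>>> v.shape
(3, 37)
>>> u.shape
(3, 37)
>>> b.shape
(37, 37)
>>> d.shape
(31,)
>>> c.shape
(31, 3)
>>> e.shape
(7, 3)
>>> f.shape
()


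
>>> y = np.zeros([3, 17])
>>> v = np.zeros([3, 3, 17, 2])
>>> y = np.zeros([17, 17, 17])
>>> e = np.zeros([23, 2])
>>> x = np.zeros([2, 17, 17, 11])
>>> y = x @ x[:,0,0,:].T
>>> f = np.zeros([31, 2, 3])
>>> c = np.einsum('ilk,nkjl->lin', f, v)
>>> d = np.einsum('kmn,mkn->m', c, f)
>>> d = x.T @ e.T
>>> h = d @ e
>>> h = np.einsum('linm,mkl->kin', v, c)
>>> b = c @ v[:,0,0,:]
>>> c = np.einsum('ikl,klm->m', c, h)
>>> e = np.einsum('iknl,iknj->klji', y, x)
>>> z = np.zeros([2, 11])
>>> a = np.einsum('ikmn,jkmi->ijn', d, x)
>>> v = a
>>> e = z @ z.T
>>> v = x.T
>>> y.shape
(2, 17, 17, 2)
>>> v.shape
(11, 17, 17, 2)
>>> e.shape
(2, 2)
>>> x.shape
(2, 17, 17, 11)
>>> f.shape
(31, 2, 3)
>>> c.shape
(17,)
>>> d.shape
(11, 17, 17, 23)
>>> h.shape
(31, 3, 17)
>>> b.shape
(2, 31, 2)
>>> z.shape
(2, 11)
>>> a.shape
(11, 2, 23)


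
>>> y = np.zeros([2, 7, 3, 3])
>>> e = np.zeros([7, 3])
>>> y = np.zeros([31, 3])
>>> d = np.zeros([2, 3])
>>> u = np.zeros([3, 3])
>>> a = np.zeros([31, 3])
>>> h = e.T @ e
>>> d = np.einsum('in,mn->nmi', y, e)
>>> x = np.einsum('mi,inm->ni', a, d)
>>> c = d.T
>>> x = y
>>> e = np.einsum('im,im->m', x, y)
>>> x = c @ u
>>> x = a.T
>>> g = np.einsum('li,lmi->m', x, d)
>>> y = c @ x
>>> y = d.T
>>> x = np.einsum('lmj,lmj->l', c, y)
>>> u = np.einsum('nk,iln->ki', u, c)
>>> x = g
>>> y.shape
(31, 7, 3)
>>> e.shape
(3,)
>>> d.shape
(3, 7, 31)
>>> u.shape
(3, 31)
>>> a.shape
(31, 3)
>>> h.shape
(3, 3)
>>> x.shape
(7,)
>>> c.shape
(31, 7, 3)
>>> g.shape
(7,)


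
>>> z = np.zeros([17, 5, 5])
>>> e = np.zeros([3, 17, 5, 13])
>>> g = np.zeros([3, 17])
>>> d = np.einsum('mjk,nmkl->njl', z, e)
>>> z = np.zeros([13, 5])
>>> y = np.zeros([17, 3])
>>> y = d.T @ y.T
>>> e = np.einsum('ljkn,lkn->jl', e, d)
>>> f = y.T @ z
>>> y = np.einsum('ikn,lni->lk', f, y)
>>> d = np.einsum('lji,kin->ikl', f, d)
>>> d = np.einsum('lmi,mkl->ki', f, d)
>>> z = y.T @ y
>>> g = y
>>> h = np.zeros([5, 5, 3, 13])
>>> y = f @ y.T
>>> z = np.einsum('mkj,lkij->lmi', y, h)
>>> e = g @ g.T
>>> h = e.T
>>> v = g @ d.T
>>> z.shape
(5, 17, 3)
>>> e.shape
(13, 13)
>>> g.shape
(13, 5)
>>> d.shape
(3, 5)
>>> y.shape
(17, 5, 13)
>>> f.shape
(17, 5, 5)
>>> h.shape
(13, 13)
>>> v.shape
(13, 3)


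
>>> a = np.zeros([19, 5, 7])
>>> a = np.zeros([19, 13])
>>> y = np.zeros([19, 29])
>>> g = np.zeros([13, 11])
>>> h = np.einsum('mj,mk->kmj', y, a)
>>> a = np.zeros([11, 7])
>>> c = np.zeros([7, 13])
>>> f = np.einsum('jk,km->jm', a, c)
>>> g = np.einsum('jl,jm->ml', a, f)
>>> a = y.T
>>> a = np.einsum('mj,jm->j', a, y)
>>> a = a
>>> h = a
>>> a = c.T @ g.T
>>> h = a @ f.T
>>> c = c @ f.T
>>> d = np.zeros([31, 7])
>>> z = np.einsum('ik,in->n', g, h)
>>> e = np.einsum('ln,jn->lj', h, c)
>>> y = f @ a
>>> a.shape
(13, 13)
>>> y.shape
(11, 13)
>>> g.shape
(13, 7)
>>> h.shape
(13, 11)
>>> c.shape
(7, 11)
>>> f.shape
(11, 13)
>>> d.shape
(31, 7)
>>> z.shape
(11,)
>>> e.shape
(13, 7)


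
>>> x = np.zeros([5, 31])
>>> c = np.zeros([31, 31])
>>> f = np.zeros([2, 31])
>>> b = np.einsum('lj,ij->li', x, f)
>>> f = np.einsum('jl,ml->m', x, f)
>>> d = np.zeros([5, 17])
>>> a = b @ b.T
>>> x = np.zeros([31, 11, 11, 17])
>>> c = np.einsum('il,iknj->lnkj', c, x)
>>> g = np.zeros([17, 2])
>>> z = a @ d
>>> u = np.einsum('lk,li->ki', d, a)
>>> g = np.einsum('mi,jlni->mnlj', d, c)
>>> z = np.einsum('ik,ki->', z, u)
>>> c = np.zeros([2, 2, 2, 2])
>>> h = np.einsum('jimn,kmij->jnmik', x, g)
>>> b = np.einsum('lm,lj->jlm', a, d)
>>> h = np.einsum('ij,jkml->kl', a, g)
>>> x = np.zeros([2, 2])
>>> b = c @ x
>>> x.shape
(2, 2)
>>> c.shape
(2, 2, 2, 2)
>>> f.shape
(2,)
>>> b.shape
(2, 2, 2, 2)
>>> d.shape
(5, 17)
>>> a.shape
(5, 5)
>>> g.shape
(5, 11, 11, 31)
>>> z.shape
()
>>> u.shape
(17, 5)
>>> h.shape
(11, 31)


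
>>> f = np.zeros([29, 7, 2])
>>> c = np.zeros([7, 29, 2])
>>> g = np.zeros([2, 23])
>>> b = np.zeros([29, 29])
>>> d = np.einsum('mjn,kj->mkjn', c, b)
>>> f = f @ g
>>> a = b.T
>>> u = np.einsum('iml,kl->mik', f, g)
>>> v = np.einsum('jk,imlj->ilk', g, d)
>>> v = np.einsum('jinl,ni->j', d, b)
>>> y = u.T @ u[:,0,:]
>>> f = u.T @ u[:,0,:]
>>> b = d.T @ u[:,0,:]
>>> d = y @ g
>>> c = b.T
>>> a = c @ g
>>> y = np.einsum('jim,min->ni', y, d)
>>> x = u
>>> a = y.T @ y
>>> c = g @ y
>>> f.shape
(2, 29, 2)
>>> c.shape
(2, 29)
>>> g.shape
(2, 23)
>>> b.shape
(2, 29, 29, 2)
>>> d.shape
(2, 29, 23)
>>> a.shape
(29, 29)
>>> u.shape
(7, 29, 2)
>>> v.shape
(7,)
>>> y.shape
(23, 29)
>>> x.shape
(7, 29, 2)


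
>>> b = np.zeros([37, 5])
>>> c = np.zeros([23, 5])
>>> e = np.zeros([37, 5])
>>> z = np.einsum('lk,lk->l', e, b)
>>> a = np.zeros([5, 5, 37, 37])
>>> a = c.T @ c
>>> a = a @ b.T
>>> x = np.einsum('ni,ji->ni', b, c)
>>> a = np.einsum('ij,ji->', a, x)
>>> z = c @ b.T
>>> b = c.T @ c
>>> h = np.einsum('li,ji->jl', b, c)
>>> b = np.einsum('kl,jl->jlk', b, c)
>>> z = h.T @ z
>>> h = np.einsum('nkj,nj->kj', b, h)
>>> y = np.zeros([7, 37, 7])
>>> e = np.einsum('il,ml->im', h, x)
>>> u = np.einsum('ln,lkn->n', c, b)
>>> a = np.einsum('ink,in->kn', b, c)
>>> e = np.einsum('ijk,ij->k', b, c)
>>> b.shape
(23, 5, 5)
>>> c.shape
(23, 5)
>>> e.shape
(5,)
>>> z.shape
(5, 37)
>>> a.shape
(5, 5)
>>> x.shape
(37, 5)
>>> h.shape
(5, 5)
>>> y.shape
(7, 37, 7)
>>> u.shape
(5,)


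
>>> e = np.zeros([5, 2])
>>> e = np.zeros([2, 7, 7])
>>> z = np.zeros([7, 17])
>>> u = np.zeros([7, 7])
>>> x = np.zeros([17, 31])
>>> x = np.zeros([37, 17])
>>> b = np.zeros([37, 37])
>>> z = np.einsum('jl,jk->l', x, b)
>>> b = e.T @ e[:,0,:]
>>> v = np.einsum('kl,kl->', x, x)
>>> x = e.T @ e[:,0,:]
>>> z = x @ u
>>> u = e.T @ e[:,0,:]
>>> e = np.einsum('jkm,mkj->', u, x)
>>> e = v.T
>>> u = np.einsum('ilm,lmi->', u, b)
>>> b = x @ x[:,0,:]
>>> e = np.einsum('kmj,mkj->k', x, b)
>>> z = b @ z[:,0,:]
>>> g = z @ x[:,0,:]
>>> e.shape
(7,)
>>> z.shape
(7, 7, 7)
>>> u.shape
()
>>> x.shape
(7, 7, 7)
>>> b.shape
(7, 7, 7)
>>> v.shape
()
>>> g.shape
(7, 7, 7)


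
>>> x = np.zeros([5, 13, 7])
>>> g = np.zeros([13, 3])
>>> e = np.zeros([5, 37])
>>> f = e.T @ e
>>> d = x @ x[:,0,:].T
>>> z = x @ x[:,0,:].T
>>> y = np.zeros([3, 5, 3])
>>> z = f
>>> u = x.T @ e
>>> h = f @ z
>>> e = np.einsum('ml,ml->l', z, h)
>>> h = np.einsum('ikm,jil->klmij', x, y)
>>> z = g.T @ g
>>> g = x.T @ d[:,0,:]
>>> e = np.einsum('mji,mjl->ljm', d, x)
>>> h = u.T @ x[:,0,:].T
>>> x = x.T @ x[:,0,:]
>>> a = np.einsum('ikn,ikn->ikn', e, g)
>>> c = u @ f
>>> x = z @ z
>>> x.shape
(3, 3)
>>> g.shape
(7, 13, 5)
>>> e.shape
(7, 13, 5)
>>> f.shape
(37, 37)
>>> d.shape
(5, 13, 5)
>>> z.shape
(3, 3)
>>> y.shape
(3, 5, 3)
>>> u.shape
(7, 13, 37)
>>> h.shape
(37, 13, 5)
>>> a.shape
(7, 13, 5)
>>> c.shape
(7, 13, 37)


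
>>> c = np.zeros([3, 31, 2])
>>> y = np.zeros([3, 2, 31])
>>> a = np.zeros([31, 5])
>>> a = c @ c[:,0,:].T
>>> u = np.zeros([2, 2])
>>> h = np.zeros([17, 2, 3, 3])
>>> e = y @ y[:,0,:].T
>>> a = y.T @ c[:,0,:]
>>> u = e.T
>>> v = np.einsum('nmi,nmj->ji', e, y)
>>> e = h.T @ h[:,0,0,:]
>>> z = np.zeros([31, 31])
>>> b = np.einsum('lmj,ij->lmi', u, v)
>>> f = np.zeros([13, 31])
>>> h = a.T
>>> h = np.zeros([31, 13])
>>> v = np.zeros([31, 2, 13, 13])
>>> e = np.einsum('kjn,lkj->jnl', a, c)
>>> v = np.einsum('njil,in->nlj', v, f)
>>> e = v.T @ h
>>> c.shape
(3, 31, 2)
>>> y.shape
(3, 2, 31)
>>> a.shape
(31, 2, 2)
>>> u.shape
(3, 2, 3)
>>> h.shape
(31, 13)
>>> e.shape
(2, 13, 13)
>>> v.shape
(31, 13, 2)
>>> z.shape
(31, 31)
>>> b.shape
(3, 2, 31)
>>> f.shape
(13, 31)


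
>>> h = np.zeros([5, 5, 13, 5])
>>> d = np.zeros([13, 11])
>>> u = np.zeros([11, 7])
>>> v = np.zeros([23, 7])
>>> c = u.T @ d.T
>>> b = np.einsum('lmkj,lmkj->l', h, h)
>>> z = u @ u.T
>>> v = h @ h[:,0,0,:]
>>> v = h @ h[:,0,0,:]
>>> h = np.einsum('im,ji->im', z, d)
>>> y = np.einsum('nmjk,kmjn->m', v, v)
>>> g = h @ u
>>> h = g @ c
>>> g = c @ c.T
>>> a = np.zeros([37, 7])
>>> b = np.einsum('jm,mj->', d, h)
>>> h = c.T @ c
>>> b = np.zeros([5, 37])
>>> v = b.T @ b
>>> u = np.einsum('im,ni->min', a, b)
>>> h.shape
(13, 13)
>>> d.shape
(13, 11)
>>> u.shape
(7, 37, 5)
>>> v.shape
(37, 37)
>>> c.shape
(7, 13)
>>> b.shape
(5, 37)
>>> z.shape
(11, 11)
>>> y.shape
(5,)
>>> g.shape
(7, 7)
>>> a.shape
(37, 7)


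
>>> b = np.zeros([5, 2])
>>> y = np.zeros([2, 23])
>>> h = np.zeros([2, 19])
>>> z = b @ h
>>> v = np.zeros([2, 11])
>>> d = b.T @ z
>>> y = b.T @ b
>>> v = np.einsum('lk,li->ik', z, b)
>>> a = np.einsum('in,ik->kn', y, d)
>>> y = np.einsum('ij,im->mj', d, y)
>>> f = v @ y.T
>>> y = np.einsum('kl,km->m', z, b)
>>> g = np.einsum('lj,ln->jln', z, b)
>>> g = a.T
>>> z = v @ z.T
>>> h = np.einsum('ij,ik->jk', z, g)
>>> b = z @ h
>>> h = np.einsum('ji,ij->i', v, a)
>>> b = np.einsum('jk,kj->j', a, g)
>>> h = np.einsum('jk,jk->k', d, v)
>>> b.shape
(19,)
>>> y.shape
(2,)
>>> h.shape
(19,)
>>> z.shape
(2, 5)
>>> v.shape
(2, 19)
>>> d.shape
(2, 19)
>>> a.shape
(19, 2)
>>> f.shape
(2, 2)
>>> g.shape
(2, 19)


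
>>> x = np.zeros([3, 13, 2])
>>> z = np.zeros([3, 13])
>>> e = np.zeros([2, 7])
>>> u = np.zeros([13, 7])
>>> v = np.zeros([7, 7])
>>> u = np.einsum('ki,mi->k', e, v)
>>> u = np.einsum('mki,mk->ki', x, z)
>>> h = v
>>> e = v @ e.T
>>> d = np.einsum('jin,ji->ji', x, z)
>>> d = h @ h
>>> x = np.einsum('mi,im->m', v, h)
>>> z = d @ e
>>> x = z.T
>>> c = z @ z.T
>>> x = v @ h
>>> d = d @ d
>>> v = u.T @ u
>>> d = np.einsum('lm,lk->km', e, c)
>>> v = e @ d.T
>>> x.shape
(7, 7)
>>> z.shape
(7, 2)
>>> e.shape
(7, 2)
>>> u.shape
(13, 2)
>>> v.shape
(7, 7)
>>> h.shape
(7, 7)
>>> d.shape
(7, 2)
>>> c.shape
(7, 7)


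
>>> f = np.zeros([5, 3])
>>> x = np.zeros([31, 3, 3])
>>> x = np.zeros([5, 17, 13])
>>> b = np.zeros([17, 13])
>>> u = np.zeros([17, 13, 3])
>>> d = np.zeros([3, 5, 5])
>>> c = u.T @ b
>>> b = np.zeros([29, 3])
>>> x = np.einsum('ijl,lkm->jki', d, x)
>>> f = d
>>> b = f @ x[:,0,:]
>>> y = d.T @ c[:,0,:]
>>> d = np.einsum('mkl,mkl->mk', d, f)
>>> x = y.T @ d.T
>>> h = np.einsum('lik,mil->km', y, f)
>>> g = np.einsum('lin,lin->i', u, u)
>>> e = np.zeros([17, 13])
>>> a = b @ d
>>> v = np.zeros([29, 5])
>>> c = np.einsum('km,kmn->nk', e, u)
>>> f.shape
(3, 5, 5)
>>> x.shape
(13, 5, 3)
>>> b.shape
(3, 5, 3)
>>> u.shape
(17, 13, 3)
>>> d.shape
(3, 5)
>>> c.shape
(3, 17)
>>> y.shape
(5, 5, 13)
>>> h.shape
(13, 3)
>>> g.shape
(13,)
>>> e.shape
(17, 13)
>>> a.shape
(3, 5, 5)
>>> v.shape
(29, 5)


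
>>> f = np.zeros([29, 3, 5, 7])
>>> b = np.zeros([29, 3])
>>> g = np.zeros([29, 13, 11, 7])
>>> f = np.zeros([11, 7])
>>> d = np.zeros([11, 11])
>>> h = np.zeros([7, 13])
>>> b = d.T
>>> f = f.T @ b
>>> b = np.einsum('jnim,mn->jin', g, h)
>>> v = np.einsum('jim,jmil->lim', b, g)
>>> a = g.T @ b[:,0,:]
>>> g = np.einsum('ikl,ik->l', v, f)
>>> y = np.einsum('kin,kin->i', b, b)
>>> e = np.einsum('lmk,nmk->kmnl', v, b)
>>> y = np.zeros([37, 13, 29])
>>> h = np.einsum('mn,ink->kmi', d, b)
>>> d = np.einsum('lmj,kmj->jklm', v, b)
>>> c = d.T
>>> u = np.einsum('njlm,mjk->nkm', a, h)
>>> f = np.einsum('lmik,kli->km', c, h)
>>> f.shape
(13, 7)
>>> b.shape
(29, 11, 13)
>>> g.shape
(13,)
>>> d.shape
(13, 29, 7, 11)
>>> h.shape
(13, 11, 29)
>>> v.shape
(7, 11, 13)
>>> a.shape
(7, 11, 13, 13)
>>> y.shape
(37, 13, 29)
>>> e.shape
(13, 11, 29, 7)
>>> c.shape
(11, 7, 29, 13)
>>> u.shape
(7, 29, 13)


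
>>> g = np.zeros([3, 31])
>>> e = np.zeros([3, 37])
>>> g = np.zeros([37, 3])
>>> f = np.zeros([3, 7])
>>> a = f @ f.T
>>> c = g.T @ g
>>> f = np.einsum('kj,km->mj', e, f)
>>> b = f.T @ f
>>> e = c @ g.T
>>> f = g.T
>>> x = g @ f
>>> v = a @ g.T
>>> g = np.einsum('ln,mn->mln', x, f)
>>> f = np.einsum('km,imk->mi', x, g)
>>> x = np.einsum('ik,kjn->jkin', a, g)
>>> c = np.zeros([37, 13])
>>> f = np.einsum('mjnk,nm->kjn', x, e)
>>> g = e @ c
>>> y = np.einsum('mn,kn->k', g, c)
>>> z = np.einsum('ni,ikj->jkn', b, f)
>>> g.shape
(3, 13)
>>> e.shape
(3, 37)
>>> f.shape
(37, 3, 3)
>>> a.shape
(3, 3)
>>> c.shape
(37, 13)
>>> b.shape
(37, 37)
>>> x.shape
(37, 3, 3, 37)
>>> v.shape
(3, 37)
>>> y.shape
(37,)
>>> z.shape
(3, 3, 37)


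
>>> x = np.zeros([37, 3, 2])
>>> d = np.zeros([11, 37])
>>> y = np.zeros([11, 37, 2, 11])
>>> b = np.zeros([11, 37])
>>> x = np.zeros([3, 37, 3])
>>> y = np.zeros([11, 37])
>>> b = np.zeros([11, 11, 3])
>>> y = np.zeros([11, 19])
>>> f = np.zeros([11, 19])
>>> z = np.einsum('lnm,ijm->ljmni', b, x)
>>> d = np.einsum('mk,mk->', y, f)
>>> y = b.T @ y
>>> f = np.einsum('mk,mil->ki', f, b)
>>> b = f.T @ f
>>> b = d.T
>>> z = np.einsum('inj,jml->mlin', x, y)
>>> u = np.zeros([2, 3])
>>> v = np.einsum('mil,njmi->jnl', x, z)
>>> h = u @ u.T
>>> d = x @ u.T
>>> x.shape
(3, 37, 3)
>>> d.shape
(3, 37, 2)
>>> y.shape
(3, 11, 19)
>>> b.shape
()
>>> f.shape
(19, 11)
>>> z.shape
(11, 19, 3, 37)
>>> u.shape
(2, 3)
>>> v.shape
(19, 11, 3)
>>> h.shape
(2, 2)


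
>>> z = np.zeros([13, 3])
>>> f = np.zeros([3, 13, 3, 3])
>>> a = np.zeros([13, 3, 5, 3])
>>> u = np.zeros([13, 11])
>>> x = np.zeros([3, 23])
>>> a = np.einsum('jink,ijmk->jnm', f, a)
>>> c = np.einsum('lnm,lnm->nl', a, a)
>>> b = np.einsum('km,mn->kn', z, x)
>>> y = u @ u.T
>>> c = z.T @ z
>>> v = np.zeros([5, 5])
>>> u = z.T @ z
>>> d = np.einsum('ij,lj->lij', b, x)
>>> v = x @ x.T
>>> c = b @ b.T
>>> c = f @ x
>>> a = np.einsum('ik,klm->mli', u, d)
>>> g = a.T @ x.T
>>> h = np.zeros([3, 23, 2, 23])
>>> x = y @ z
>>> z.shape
(13, 3)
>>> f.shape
(3, 13, 3, 3)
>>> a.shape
(23, 13, 3)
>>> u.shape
(3, 3)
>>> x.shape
(13, 3)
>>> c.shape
(3, 13, 3, 23)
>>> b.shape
(13, 23)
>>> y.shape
(13, 13)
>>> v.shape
(3, 3)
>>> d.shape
(3, 13, 23)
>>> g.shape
(3, 13, 3)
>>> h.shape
(3, 23, 2, 23)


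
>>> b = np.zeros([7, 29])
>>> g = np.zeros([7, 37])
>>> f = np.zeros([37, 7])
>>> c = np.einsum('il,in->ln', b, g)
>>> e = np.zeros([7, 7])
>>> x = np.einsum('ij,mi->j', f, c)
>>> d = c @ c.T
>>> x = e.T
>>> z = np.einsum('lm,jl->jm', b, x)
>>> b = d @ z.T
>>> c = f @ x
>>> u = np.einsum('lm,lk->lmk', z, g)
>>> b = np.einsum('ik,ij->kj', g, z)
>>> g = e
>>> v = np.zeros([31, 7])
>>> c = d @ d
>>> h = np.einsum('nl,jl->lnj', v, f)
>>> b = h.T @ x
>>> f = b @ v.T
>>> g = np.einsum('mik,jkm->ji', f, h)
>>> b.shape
(37, 31, 7)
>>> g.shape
(7, 31)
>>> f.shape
(37, 31, 31)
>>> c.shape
(29, 29)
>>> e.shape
(7, 7)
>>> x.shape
(7, 7)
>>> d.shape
(29, 29)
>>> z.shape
(7, 29)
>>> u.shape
(7, 29, 37)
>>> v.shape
(31, 7)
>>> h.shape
(7, 31, 37)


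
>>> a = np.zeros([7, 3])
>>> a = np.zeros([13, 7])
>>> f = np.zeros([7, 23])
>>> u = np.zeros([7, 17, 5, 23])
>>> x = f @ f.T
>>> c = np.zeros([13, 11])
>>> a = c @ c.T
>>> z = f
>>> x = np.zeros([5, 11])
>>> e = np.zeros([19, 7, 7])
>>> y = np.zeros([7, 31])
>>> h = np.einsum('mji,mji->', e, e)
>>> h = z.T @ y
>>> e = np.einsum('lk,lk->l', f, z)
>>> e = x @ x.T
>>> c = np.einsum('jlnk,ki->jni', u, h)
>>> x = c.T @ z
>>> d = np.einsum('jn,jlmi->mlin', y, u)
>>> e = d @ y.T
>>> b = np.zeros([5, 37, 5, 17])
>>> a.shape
(13, 13)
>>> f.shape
(7, 23)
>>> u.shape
(7, 17, 5, 23)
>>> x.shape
(31, 5, 23)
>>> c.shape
(7, 5, 31)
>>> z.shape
(7, 23)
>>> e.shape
(5, 17, 23, 7)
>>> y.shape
(7, 31)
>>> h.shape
(23, 31)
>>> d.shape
(5, 17, 23, 31)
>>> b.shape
(5, 37, 5, 17)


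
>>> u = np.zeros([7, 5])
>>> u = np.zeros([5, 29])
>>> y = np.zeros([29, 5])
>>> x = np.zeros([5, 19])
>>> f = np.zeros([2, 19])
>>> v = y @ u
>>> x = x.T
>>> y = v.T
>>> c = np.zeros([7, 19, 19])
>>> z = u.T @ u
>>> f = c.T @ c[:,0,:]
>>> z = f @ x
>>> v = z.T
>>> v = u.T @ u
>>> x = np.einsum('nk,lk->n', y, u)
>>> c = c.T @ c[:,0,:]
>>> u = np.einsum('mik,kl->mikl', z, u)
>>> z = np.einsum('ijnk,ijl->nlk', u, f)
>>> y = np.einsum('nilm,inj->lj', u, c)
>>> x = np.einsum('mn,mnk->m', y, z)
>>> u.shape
(19, 19, 5, 29)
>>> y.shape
(5, 19)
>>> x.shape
(5,)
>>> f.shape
(19, 19, 19)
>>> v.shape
(29, 29)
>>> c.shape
(19, 19, 19)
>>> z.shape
(5, 19, 29)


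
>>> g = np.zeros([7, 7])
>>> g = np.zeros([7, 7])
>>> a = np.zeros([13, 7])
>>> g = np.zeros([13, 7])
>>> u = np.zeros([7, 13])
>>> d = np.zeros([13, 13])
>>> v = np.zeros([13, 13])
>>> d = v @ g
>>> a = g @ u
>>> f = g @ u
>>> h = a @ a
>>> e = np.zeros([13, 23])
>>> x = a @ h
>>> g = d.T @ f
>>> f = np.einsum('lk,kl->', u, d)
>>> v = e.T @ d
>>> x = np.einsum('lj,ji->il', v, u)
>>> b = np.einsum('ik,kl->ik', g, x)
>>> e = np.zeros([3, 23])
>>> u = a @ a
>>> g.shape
(7, 13)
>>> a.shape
(13, 13)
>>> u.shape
(13, 13)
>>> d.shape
(13, 7)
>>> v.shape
(23, 7)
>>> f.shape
()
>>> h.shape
(13, 13)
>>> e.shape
(3, 23)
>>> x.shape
(13, 23)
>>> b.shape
(7, 13)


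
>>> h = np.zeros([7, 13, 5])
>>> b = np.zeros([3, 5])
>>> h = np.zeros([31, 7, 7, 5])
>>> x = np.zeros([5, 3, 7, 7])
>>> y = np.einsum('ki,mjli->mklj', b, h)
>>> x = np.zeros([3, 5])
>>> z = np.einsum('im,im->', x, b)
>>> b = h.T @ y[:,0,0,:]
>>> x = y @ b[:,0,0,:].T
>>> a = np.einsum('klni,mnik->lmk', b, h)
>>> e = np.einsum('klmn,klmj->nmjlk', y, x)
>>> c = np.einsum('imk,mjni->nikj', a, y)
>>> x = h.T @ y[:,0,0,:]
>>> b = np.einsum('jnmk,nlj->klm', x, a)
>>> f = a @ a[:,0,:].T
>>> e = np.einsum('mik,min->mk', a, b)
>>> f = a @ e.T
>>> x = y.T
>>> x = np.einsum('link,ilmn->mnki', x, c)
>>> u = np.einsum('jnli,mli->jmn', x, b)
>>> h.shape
(31, 7, 7, 5)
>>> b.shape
(7, 31, 7)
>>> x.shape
(5, 3, 31, 7)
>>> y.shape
(31, 3, 7, 7)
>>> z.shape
()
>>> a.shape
(7, 31, 5)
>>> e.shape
(7, 5)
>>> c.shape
(7, 7, 5, 3)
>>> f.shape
(7, 31, 7)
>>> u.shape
(5, 7, 3)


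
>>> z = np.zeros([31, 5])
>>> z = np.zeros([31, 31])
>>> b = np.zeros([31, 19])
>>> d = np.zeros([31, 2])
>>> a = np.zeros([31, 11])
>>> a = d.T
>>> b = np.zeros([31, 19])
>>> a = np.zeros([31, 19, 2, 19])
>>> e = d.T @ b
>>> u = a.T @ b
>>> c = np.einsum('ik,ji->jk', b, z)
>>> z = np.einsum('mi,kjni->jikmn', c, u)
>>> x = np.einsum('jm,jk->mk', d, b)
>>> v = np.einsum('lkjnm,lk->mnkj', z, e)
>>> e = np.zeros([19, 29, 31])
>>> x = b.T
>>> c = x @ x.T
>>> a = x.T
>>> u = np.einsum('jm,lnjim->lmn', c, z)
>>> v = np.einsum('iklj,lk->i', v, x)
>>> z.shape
(2, 19, 19, 31, 19)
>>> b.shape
(31, 19)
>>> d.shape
(31, 2)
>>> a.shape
(31, 19)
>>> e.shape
(19, 29, 31)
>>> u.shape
(2, 19, 19)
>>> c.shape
(19, 19)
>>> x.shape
(19, 31)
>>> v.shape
(19,)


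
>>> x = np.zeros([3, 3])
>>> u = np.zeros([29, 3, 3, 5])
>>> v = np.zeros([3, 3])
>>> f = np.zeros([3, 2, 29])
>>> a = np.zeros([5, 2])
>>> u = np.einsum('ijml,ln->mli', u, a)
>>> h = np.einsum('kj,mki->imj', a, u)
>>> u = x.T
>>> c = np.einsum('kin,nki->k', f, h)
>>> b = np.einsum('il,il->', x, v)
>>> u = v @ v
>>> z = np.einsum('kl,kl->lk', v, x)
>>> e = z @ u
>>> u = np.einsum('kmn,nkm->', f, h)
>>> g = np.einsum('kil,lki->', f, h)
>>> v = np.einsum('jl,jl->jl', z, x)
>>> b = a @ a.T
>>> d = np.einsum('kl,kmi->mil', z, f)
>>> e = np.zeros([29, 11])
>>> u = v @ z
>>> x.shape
(3, 3)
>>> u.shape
(3, 3)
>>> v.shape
(3, 3)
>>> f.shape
(3, 2, 29)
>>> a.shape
(5, 2)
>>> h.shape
(29, 3, 2)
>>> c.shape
(3,)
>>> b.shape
(5, 5)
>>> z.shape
(3, 3)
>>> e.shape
(29, 11)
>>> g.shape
()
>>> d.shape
(2, 29, 3)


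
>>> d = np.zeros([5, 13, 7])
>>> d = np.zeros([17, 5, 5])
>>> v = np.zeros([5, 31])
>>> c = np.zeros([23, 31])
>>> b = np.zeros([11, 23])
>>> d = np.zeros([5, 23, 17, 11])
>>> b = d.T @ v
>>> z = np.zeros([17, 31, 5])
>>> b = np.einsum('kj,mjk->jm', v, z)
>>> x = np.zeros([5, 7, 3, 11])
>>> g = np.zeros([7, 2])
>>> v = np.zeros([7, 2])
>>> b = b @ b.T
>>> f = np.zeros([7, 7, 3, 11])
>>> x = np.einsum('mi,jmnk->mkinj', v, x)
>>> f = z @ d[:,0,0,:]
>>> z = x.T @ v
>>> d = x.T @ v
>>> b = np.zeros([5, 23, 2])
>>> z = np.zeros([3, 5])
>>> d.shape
(5, 3, 2, 11, 2)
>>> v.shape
(7, 2)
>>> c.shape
(23, 31)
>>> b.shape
(5, 23, 2)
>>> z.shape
(3, 5)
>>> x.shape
(7, 11, 2, 3, 5)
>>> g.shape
(7, 2)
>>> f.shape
(17, 31, 11)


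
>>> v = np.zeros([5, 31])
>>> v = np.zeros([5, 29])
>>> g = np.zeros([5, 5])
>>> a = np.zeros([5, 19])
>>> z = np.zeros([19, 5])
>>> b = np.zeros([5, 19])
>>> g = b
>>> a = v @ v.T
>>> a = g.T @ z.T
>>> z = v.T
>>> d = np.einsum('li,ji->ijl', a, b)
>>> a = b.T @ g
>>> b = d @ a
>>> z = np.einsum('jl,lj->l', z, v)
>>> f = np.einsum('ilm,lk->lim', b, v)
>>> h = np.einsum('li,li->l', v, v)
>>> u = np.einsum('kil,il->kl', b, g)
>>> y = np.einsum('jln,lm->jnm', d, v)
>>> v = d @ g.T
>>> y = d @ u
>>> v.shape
(19, 5, 5)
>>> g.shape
(5, 19)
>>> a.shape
(19, 19)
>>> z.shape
(5,)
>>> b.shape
(19, 5, 19)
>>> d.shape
(19, 5, 19)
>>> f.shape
(5, 19, 19)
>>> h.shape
(5,)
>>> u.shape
(19, 19)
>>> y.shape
(19, 5, 19)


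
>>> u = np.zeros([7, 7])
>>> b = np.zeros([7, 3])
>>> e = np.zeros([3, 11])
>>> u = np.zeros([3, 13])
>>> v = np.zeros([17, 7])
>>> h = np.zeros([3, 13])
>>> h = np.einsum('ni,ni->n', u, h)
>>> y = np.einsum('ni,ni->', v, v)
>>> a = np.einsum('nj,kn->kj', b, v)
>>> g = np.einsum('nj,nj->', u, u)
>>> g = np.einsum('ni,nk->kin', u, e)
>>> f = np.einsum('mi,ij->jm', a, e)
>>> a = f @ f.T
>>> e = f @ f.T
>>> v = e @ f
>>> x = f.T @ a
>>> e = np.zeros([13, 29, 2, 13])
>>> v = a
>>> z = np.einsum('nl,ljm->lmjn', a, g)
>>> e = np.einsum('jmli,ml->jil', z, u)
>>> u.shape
(3, 13)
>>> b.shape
(7, 3)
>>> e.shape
(11, 11, 13)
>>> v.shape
(11, 11)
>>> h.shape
(3,)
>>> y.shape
()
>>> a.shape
(11, 11)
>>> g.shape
(11, 13, 3)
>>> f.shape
(11, 17)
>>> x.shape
(17, 11)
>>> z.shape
(11, 3, 13, 11)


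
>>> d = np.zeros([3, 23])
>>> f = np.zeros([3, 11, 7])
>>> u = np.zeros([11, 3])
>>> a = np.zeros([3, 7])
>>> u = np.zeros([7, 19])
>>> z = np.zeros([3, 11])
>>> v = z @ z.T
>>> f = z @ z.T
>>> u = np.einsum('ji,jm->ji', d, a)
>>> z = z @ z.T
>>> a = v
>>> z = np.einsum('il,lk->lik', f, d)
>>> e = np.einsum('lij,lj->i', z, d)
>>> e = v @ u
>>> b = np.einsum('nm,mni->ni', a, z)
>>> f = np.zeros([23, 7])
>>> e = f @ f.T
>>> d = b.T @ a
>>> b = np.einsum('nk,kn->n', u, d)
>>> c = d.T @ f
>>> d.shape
(23, 3)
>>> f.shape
(23, 7)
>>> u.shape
(3, 23)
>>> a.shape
(3, 3)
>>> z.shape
(3, 3, 23)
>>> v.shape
(3, 3)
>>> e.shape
(23, 23)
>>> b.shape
(3,)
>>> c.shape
(3, 7)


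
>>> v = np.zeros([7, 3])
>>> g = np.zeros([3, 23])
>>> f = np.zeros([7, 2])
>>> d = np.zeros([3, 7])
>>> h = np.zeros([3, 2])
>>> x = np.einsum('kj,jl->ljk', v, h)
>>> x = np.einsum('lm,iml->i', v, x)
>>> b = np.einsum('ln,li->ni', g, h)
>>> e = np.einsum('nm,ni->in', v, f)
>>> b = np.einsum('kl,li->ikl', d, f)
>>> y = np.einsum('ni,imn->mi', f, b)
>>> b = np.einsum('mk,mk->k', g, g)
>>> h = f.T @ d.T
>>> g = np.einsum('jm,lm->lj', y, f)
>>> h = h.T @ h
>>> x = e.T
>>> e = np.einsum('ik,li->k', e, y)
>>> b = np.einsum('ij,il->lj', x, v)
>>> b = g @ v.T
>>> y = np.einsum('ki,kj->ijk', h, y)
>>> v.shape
(7, 3)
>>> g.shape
(7, 3)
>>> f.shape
(7, 2)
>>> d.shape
(3, 7)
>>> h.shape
(3, 3)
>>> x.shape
(7, 2)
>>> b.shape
(7, 7)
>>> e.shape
(7,)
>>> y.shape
(3, 2, 3)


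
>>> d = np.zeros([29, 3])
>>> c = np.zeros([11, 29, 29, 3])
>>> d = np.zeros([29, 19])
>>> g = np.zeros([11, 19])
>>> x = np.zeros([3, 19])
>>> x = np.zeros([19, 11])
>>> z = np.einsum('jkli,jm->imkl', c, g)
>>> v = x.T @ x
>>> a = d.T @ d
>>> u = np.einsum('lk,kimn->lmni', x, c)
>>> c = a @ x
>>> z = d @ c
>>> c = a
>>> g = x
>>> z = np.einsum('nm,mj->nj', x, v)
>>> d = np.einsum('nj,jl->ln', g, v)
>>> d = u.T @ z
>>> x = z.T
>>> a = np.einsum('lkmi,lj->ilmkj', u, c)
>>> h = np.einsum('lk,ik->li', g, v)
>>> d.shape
(29, 3, 29, 11)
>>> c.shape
(19, 19)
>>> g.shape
(19, 11)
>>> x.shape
(11, 19)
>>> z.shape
(19, 11)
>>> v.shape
(11, 11)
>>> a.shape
(29, 19, 3, 29, 19)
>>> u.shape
(19, 29, 3, 29)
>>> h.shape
(19, 11)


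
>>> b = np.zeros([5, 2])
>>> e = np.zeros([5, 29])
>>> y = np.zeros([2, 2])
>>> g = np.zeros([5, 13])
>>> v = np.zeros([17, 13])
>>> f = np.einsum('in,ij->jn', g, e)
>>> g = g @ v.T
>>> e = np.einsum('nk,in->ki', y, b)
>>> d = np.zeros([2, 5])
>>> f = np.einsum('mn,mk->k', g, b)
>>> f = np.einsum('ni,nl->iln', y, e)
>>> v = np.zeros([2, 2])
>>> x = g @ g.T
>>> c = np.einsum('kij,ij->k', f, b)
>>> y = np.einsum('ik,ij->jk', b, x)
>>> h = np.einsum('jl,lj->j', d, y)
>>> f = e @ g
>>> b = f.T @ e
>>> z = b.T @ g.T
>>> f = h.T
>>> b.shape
(17, 5)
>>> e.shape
(2, 5)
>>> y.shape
(5, 2)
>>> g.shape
(5, 17)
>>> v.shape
(2, 2)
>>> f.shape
(2,)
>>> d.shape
(2, 5)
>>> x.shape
(5, 5)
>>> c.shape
(2,)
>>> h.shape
(2,)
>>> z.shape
(5, 5)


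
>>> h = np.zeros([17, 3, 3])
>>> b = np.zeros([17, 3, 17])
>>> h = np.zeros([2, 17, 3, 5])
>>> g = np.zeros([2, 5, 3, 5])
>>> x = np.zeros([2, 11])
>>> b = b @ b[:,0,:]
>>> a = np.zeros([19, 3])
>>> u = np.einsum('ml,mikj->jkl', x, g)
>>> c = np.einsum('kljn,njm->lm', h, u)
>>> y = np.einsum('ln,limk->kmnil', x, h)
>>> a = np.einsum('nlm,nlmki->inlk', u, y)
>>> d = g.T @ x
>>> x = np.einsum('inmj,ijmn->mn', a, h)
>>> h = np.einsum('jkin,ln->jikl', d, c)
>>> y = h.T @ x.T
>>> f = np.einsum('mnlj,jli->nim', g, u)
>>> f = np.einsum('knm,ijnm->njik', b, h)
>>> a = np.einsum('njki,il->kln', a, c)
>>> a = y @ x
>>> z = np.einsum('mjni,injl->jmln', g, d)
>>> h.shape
(5, 5, 3, 17)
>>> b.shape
(17, 3, 17)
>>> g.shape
(2, 5, 3, 5)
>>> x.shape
(3, 5)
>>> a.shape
(17, 3, 5, 5)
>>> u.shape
(5, 3, 11)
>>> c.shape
(17, 11)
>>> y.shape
(17, 3, 5, 3)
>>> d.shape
(5, 3, 5, 11)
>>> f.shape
(3, 5, 5, 17)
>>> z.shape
(5, 2, 11, 3)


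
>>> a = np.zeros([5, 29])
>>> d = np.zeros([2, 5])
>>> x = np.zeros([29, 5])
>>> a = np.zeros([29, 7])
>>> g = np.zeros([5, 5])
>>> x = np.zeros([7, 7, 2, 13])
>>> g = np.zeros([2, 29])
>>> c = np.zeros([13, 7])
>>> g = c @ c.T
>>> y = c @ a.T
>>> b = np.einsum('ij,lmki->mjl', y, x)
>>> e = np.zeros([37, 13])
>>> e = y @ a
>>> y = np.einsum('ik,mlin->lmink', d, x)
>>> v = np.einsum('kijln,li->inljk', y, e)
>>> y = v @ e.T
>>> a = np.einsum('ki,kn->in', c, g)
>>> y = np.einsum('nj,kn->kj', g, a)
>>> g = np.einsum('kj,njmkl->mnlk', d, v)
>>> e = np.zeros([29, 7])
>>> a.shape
(7, 13)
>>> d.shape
(2, 5)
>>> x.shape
(7, 7, 2, 13)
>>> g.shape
(13, 7, 7, 2)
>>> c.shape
(13, 7)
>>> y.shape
(7, 13)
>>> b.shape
(7, 29, 7)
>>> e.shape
(29, 7)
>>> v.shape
(7, 5, 13, 2, 7)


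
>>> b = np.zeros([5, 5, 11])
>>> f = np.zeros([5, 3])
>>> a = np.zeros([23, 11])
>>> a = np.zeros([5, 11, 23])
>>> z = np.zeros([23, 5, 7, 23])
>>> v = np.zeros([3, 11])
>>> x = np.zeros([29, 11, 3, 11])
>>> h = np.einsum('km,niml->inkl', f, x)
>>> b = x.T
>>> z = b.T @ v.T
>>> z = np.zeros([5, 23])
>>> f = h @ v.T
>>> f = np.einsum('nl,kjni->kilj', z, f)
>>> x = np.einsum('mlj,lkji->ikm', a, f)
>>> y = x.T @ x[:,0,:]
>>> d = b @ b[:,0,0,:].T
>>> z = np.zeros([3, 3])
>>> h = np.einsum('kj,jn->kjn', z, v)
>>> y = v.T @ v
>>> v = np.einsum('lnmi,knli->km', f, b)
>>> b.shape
(11, 3, 11, 29)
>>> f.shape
(11, 3, 23, 29)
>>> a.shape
(5, 11, 23)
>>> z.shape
(3, 3)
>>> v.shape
(11, 23)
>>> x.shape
(29, 3, 5)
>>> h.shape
(3, 3, 11)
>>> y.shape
(11, 11)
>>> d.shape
(11, 3, 11, 11)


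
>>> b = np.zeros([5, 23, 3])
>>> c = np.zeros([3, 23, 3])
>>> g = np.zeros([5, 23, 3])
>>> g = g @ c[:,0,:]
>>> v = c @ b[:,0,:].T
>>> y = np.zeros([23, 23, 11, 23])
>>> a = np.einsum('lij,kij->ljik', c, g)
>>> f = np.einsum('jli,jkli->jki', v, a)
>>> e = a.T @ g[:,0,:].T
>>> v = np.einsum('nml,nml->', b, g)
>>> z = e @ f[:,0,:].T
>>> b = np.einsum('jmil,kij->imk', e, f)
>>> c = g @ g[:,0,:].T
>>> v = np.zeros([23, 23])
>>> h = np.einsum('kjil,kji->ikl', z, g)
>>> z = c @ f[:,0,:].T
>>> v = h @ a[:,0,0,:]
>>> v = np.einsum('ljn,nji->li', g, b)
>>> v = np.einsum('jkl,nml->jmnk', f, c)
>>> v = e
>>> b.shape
(3, 23, 3)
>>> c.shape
(5, 23, 5)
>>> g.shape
(5, 23, 3)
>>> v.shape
(5, 23, 3, 5)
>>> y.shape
(23, 23, 11, 23)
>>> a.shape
(3, 3, 23, 5)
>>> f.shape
(3, 3, 5)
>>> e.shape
(5, 23, 3, 5)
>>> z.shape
(5, 23, 3)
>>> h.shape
(3, 5, 3)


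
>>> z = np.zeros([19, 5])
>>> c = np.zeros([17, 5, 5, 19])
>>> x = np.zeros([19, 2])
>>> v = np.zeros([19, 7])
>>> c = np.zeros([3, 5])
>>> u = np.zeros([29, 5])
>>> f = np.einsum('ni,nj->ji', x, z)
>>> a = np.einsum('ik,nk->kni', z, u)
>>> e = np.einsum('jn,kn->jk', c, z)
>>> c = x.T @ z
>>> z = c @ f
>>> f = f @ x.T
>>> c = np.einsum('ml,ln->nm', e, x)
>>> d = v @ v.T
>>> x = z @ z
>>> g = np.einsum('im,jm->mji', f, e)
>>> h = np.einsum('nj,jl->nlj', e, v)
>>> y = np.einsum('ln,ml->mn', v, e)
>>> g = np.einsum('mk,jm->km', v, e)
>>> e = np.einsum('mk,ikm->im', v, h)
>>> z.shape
(2, 2)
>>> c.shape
(2, 3)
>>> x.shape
(2, 2)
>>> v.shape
(19, 7)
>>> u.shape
(29, 5)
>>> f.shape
(5, 19)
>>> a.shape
(5, 29, 19)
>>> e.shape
(3, 19)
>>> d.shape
(19, 19)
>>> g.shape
(7, 19)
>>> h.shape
(3, 7, 19)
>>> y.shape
(3, 7)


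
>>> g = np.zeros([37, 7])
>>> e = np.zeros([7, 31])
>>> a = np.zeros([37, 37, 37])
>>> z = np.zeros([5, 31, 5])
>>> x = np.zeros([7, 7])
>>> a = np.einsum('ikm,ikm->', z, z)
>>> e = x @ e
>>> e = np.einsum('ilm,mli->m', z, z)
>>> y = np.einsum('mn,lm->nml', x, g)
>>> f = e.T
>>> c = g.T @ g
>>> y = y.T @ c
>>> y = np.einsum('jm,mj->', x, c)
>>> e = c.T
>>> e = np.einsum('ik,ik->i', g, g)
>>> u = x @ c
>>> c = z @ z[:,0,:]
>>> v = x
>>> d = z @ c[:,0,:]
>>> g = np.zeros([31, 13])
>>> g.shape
(31, 13)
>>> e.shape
(37,)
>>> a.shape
()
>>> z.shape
(5, 31, 5)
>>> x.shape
(7, 7)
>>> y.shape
()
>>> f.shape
(5,)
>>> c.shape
(5, 31, 5)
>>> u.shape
(7, 7)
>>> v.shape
(7, 7)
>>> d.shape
(5, 31, 5)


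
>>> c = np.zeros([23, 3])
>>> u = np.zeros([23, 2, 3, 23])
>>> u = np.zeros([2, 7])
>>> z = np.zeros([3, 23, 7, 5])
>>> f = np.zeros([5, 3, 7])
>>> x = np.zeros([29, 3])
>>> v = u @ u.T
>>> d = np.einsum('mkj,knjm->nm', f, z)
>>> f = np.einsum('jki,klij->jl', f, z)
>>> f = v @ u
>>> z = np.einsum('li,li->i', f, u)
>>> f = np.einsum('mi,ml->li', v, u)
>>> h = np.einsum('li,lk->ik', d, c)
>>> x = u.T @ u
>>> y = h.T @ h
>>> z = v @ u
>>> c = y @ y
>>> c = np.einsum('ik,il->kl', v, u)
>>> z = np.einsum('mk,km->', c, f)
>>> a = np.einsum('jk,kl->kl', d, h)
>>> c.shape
(2, 7)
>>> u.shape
(2, 7)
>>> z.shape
()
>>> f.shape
(7, 2)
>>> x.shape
(7, 7)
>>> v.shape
(2, 2)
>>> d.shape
(23, 5)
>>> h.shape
(5, 3)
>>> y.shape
(3, 3)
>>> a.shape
(5, 3)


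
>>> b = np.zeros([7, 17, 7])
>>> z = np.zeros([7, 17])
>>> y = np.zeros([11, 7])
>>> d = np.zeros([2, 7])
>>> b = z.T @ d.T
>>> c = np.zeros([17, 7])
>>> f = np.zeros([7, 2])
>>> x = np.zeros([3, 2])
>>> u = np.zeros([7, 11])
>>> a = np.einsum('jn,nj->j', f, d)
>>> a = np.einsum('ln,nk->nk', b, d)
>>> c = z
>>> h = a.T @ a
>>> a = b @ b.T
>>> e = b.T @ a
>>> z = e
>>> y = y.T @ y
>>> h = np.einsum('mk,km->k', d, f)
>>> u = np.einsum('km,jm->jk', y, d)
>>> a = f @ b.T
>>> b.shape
(17, 2)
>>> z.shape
(2, 17)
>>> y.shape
(7, 7)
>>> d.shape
(2, 7)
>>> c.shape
(7, 17)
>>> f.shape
(7, 2)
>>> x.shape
(3, 2)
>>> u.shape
(2, 7)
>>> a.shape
(7, 17)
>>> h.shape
(7,)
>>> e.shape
(2, 17)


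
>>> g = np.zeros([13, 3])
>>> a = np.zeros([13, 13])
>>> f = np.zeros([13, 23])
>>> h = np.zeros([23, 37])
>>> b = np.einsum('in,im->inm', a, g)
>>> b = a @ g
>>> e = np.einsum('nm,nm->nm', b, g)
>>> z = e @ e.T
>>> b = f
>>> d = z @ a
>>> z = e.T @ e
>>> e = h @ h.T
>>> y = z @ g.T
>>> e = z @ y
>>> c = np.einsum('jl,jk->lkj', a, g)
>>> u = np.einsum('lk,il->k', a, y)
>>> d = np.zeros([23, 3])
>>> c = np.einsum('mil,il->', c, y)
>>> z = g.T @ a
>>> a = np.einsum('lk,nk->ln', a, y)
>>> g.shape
(13, 3)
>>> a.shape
(13, 3)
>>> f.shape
(13, 23)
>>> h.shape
(23, 37)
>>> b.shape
(13, 23)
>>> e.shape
(3, 13)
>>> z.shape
(3, 13)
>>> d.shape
(23, 3)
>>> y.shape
(3, 13)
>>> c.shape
()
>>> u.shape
(13,)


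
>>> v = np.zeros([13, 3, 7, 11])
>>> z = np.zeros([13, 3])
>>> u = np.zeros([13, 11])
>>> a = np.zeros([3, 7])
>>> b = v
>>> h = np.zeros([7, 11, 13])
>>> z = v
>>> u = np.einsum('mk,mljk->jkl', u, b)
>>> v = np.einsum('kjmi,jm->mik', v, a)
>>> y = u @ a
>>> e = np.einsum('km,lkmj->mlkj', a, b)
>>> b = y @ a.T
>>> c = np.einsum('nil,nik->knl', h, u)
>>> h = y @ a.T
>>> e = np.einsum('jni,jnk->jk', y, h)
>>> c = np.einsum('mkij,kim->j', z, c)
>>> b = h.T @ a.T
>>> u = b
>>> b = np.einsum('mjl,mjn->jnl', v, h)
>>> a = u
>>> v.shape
(7, 11, 13)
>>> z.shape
(13, 3, 7, 11)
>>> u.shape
(3, 11, 3)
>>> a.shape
(3, 11, 3)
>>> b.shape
(11, 3, 13)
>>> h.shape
(7, 11, 3)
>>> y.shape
(7, 11, 7)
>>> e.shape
(7, 3)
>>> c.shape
(11,)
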